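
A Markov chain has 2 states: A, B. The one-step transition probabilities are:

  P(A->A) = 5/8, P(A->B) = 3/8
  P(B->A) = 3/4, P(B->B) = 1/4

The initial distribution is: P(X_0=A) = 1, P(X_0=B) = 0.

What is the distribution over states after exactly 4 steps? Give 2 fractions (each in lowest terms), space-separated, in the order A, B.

Answer: 2731/4096 1365/4096

Derivation:
Propagating the distribution step by step (d_{t+1} = d_t * P):
d_0 = (A=1, B=0)
  d_1[A] = 1*5/8 + 0*3/4 = 5/8
  d_1[B] = 1*3/8 + 0*1/4 = 3/8
d_1 = (A=5/8, B=3/8)
  d_2[A] = 5/8*5/8 + 3/8*3/4 = 43/64
  d_2[B] = 5/8*3/8 + 3/8*1/4 = 21/64
d_2 = (A=43/64, B=21/64)
  d_3[A] = 43/64*5/8 + 21/64*3/4 = 341/512
  d_3[B] = 43/64*3/8 + 21/64*1/4 = 171/512
d_3 = (A=341/512, B=171/512)
  d_4[A] = 341/512*5/8 + 171/512*3/4 = 2731/4096
  d_4[B] = 341/512*3/8 + 171/512*1/4 = 1365/4096
d_4 = (A=2731/4096, B=1365/4096)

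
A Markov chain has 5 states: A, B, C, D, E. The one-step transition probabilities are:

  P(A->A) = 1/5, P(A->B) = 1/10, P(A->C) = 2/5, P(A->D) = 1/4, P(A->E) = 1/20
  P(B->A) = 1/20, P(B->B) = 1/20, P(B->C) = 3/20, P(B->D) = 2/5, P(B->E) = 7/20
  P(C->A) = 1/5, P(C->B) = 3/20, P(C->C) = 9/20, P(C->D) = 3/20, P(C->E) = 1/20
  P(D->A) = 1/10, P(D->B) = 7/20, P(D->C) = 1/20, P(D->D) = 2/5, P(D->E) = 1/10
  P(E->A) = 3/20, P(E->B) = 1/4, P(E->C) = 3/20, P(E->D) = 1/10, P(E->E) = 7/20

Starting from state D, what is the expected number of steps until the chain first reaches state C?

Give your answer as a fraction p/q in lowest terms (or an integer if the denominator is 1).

Answer: 7178/947

Derivation:
Let h_i = expected steps to first reach C from state i.
Boundary: h_C = 0.
First-step equations for the other states:
  h_A = 1 + 1/5*h_A + 1/10*h_B + 2/5*h_C + 1/4*h_D + 1/20*h_E
  h_B = 1 + 1/20*h_A + 1/20*h_B + 3/20*h_C + 2/5*h_D + 7/20*h_E
  h_D = 1 + 1/10*h_A + 7/20*h_B + 1/20*h_C + 2/5*h_D + 1/10*h_E
  h_E = 1 + 3/20*h_A + 1/4*h_B + 3/20*h_C + 1/10*h_D + 7/20*h_E

Substituting h_C = 0 and rearranging gives the linear system (I - Q) h = 1:
  [4/5, -1/10, -1/4, -1/20] . (h_A, h_B, h_D, h_E) = 1
  [-1/20, 19/20, -2/5, -7/20] . (h_A, h_B, h_D, h_E) = 1
  [-1/10, -7/20, 3/5, -1/10] . (h_A, h_B, h_D, h_E) = 1
  [-3/20, -1/4, -1/10, 13/20] . (h_A, h_B, h_D, h_E) = 1

Solving yields:
  h_A = 4626/947
  h_B = 6524/947
  h_D = 7178/947
  h_E = 6138/947

Starting state is D, so the expected hitting time is h_D = 7178/947.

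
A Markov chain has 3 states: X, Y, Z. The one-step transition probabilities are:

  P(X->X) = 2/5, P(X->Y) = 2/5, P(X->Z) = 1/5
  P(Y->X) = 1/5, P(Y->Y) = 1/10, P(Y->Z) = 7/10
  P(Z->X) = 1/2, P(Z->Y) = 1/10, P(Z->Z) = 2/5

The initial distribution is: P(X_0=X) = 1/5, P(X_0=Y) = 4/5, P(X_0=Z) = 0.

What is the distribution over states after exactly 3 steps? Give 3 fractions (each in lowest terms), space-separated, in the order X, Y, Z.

Propagating the distribution step by step (d_{t+1} = d_t * P):
d_0 = (X=1/5, Y=4/5, Z=0)
  d_1[X] = 1/5*2/5 + 4/5*1/5 + 0*1/2 = 6/25
  d_1[Y] = 1/5*2/5 + 4/5*1/10 + 0*1/10 = 4/25
  d_1[Z] = 1/5*1/5 + 4/5*7/10 + 0*2/5 = 3/5
d_1 = (X=6/25, Y=4/25, Z=3/5)
  d_2[X] = 6/25*2/5 + 4/25*1/5 + 3/5*1/2 = 107/250
  d_2[Y] = 6/25*2/5 + 4/25*1/10 + 3/5*1/10 = 43/250
  d_2[Z] = 6/25*1/5 + 4/25*7/10 + 3/5*2/5 = 2/5
d_2 = (X=107/250, Y=43/250, Z=2/5)
  d_3[X] = 107/250*2/5 + 43/250*1/5 + 2/5*1/2 = 507/1250
  d_3[Y] = 107/250*2/5 + 43/250*1/10 + 2/5*1/10 = 571/2500
  d_3[Z] = 107/250*1/5 + 43/250*7/10 + 2/5*2/5 = 183/500
d_3 = (X=507/1250, Y=571/2500, Z=183/500)

Answer: 507/1250 571/2500 183/500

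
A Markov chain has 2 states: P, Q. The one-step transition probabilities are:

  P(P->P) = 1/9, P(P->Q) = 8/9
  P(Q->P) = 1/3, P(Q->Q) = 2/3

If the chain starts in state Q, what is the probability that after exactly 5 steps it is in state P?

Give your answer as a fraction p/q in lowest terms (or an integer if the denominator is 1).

Computing P^5 by repeated multiplication:
P^1 =
  P: [1/9, 8/9]
  Q: [1/3, 2/3]
P^2 =
  P: [25/81, 56/81]
  Q: [7/27, 20/27]
P^3 =
  P: [193/729, 536/729]
  Q: [67/243, 176/243]
P^4 =
  P: [1801/6561, 4760/6561]
  Q: [595/2187, 1592/2187]
P^5 =
  P: [16081/59049, 42968/59049]
  Q: [5371/19683, 14312/19683]

(P^5)[Q -> P] = 5371/19683

Answer: 5371/19683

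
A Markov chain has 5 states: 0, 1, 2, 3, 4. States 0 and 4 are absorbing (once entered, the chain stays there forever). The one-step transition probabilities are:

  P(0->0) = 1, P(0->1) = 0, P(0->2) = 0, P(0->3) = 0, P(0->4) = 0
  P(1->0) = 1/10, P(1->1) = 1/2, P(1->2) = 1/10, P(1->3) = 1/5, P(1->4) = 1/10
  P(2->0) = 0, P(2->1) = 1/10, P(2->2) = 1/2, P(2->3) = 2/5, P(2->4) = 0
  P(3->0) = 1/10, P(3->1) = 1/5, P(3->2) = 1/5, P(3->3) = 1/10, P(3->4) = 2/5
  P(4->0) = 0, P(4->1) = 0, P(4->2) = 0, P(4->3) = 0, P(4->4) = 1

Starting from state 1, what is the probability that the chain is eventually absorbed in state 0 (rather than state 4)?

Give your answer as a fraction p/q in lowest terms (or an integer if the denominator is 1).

Answer: 17/48

Derivation:
Let a_i = P(absorbed in 0 | start in state i).
Boundary conditions: a_0 = 1, a_4 = 0.
For each transient state i, a_i = sum_j P(i->j) * a_j:
  a_1 = 1/10*a_0 + 1/2*a_1 + 1/10*a_2 + 1/5*a_3 + 1/10*a_4
  a_2 = 0*a_0 + 1/10*a_1 + 1/2*a_2 + 2/5*a_3 + 0*a_4
  a_3 = 1/10*a_0 + 1/5*a_1 + 1/5*a_2 + 1/10*a_3 + 2/5*a_4

Substituting a_0 = 1 and a_4 = 0, rearrange to (I - Q) a = r where r[i] = P(i -> 0):
  [1/2, -1/10, -1/5] . (a_1, a_2, a_3) = 1/10
  [-1/10, 1/2, -2/5] . (a_1, a_2, a_3) = 0
  [-1/5, -1/5, 9/10] . (a_1, a_2, a_3) = 1/10

Solving yields:
  a_1 = 17/48
  a_2 = 13/48
  a_3 = 1/4

Starting state is 1, so the absorption probability is a_1 = 17/48.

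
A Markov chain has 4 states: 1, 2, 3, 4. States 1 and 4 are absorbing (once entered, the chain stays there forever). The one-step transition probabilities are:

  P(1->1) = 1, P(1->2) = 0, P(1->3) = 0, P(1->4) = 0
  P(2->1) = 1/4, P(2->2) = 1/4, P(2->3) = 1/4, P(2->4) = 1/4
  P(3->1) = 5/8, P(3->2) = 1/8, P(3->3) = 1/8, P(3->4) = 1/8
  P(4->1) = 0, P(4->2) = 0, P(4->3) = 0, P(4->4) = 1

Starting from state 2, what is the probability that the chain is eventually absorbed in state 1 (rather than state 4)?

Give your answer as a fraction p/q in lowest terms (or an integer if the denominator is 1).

Answer: 3/5

Derivation:
Let a_i = P(absorbed in 1 | start in state i).
Boundary conditions: a_1 = 1, a_4 = 0.
For each transient state i, a_i = sum_j P(i->j) * a_j:
  a_2 = 1/4*a_1 + 1/4*a_2 + 1/4*a_3 + 1/4*a_4
  a_3 = 5/8*a_1 + 1/8*a_2 + 1/8*a_3 + 1/8*a_4

Substituting a_1 = 1 and a_4 = 0, rearrange to (I - Q) a = r where r[i] = P(i -> 1):
  [3/4, -1/4] . (a_2, a_3) = 1/4
  [-1/8, 7/8] . (a_2, a_3) = 5/8

Solving yields:
  a_2 = 3/5
  a_3 = 4/5

Starting state is 2, so the absorption probability is a_2 = 3/5.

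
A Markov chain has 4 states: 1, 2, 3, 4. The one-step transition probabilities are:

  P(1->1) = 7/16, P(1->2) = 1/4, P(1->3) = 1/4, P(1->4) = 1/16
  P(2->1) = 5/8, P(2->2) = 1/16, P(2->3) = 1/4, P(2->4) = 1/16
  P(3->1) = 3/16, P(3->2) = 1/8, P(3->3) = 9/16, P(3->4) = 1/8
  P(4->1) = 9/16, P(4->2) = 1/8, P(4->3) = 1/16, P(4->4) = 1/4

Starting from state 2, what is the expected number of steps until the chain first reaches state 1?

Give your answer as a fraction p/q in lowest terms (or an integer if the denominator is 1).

Let h_i = expected steps to first reach 1 from state i.
Boundary: h_1 = 0.
First-step equations for the other states:
  h_2 = 1 + 5/8*h_1 + 1/16*h_2 + 1/4*h_3 + 1/16*h_4
  h_3 = 1 + 3/16*h_1 + 1/8*h_2 + 9/16*h_3 + 1/8*h_4
  h_4 = 1 + 9/16*h_1 + 1/8*h_2 + 1/16*h_3 + 1/4*h_4

Substituting h_1 = 0 and rearranging gives the linear system (I - Q) h = 1:
  [15/16, -1/4, -1/16] . (h_2, h_3, h_4) = 1
  [-1/8, 7/16, -1/8] . (h_2, h_3, h_4) = 1
  [-1/8, -1/16, 3/4] . (h_2, h_3, h_4) = 1

Solving yields:
  h_2 = 1168/551
  h_3 = 1904/551
  h_4 = 1088/551

Starting state is 2, so the expected hitting time is h_2 = 1168/551.

Answer: 1168/551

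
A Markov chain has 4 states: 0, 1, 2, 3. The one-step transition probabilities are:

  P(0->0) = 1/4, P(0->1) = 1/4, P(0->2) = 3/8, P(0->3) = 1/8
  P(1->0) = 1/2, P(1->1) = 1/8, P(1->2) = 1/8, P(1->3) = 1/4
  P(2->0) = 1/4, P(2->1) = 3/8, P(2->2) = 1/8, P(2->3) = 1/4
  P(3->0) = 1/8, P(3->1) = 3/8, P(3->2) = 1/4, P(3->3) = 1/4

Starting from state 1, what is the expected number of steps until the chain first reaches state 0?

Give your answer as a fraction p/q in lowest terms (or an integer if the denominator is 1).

Answer: 128/47

Derivation:
Let h_i = expected steps to first reach 0 from state i.
Boundary: h_0 = 0.
First-step equations for the other states:
  h_1 = 1 + 1/2*h_0 + 1/8*h_1 + 1/8*h_2 + 1/4*h_3
  h_2 = 1 + 1/4*h_0 + 3/8*h_1 + 1/8*h_2 + 1/4*h_3
  h_3 = 1 + 1/8*h_0 + 3/8*h_1 + 1/4*h_2 + 1/4*h_3

Substituting h_0 = 0 and rearranging gives the linear system (I - Q) h = 1:
  [7/8, -1/8, -1/4] . (h_1, h_2, h_3) = 1
  [-3/8, 7/8, -1/4] . (h_1, h_2, h_3) = 1
  [-3/8, -1/4, 3/4] . (h_1, h_2, h_3) = 1

Solving yields:
  h_1 = 128/47
  h_2 = 160/47
  h_3 = 180/47

Starting state is 1, so the expected hitting time is h_1 = 128/47.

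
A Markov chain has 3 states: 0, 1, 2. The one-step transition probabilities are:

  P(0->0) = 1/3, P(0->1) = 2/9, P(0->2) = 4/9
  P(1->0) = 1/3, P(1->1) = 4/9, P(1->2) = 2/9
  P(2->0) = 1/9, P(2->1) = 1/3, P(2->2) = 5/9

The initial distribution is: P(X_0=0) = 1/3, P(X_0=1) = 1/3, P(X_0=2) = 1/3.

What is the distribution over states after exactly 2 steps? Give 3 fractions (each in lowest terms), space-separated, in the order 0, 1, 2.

Propagating the distribution step by step (d_{t+1} = d_t * P):
d_0 = (0=1/3, 1=1/3, 2=1/3)
  d_1[0] = 1/3*1/3 + 1/3*1/3 + 1/3*1/9 = 7/27
  d_1[1] = 1/3*2/9 + 1/3*4/9 + 1/3*1/3 = 1/3
  d_1[2] = 1/3*4/9 + 1/3*2/9 + 1/3*5/9 = 11/27
d_1 = (0=7/27, 1=1/3, 2=11/27)
  d_2[0] = 7/27*1/3 + 1/3*1/3 + 11/27*1/9 = 59/243
  d_2[1] = 7/27*2/9 + 1/3*4/9 + 11/27*1/3 = 83/243
  d_2[2] = 7/27*4/9 + 1/3*2/9 + 11/27*5/9 = 101/243
d_2 = (0=59/243, 1=83/243, 2=101/243)

Answer: 59/243 83/243 101/243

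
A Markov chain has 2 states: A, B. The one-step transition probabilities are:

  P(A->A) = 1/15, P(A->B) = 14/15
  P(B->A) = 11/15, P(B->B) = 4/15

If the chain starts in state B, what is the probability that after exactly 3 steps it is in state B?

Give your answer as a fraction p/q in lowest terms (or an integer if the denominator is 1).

Computing P^3 by repeated multiplication:
P^1 =
  A: [1/15, 14/15]
  B: [11/15, 4/15]
P^2 =
  A: [31/45, 14/45]
  B: [11/45, 34/45]
P^3 =
  A: [37/135, 98/135]
  B: [77/135, 58/135]

(P^3)[B -> B] = 58/135

Answer: 58/135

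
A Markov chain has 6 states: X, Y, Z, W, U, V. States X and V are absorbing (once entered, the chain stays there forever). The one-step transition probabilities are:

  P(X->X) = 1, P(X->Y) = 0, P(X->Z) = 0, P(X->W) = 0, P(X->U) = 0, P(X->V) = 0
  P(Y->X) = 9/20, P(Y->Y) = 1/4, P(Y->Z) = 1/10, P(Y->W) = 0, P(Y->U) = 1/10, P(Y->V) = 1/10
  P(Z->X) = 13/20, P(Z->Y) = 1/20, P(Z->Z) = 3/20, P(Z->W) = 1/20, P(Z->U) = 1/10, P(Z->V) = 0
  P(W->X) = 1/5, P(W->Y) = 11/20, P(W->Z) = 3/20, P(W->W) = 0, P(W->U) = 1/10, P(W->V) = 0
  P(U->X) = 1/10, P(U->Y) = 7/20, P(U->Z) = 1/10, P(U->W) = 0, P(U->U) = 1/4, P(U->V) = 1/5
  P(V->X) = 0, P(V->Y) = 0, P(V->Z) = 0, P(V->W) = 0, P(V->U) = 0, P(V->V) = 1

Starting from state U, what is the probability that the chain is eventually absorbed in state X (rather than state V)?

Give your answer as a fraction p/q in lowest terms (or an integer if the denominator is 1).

Let a_i = P(absorbed in X | start in state i).
Boundary conditions: a_X = 1, a_V = 0.
For each transient state i, a_i = sum_j P(i->j) * a_j:
  a_Y = 9/20*a_X + 1/4*a_Y + 1/10*a_Z + 0*a_W + 1/10*a_U + 1/10*a_V
  a_Z = 13/20*a_X + 1/20*a_Y + 3/20*a_Z + 1/20*a_W + 1/10*a_U + 0*a_V
  a_W = 1/5*a_X + 11/20*a_Y + 3/20*a_Z + 0*a_W + 1/10*a_U + 0*a_V
  a_U = 1/10*a_X + 7/20*a_Y + 1/10*a_Z + 0*a_W + 1/4*a_U + 1/5*a_V

Substituting a_X = 1 and a_V = 0, rearrange to (I - Q) a = r where r[i] = P(i -> X):
  [3/4, -1/10, 0, -1/10] . (a_Y, a_Z, a_W, a_U) = 9/20
  [-1/20, 17/20, -1/20, -1/10] . (a_Y, a_Z, a_W, a_U) = 13/20
  [-11/20, -3/20, 1, -1/10] . (a_Y, a_Z, a_W, a_U) = 1/5
  [-7/20, -1/10, 0, 3/4] . (a_Y, a_Z, a_W, a_U) = 1/10

Solving yields:
  a_Y = 55231/68205
  a_Z = 63919/68205
  a_W = 3863/4547
  a_U = 43391/68205

Starting state is U, so the absorption probability is a_U = 43391/68205.

Answer: 43391/68205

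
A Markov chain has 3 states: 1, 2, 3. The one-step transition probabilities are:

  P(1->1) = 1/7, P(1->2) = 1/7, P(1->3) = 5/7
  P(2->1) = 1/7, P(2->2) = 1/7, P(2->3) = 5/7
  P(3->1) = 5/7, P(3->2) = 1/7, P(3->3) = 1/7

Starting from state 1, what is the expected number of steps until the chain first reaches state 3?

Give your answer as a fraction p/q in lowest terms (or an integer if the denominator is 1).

Answer: 7/5

Derivation:
Let h_i = expected steps to first reach 3 from state i.
Boundary: h_3 = 0.
First-step equations for the other states:
  h_1 = 1 + 1/7*h_1 + 1/7*h_2 + 5/7*h_3
  h_2 = 1 + 1/7*h_1 + 1/7*h_2 + 5/7*h_3

Substituting h_3 = 0 and rearranging gives the linear system (I - Q) h = 1:
  [6/7, -1/7] . (h_1, h_2) = 1
  [-1/7, 6/7] . (h_1, h_2) = 1

Solving yields:
  h_1 = 7/5
  h_2 = 7/5

Starting state is 1, so the expected hitting time is h_1 = 7/5.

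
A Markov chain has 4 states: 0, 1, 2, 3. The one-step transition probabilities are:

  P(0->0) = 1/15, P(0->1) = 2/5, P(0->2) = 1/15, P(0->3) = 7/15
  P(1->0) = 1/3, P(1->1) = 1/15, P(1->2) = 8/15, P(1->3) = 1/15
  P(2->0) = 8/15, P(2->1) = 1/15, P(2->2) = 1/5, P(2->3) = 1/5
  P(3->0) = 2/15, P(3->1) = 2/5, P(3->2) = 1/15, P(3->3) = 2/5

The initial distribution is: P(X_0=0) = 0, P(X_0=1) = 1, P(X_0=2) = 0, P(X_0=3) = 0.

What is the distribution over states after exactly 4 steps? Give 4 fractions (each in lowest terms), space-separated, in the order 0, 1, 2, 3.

Propagating the distribution step by step (d_{t+1} = d_t * P):
d_0 = (0=0, 1=1, 2=0, 3=0)
  d_1[0] = 0*1/15 + 1*1/3 + 0*8/15 + 0*2/15 = 1/3
  d_1[1] = 0*2/5 + 1*1/15 + 0*1/15 + 0*2/5 = 1/15
  d_1[2] = 0*1/15 + 1*8/15 + 0*1/5 + 0*1/15 = 8/15
  d_1[3] = 0*7/15 + 1*1/15 + 0*1/5 + 0*2/5 = 1/15
d_1 = (0=1/3, 1=1/15, 2=8/15, 3=1/15)
  d_2[0] = 1/3*1/15 + 1/15*1/3 + 8/15*8/15 + 1/15*2/15 = 76/225
  d_2[1] = 1/3*2/5 + 1/15*1/15 + 8/15*1/15 + 1/15*2/5 = 1/5
  d_2[2] = 1/3*1/15 + 1/15*8/15 + 8/15*1/5 + 1/15*1/15 = 38/225
  d_2[3] = 1/3*7/15 + 1/15*1/15 + 8/15*1/5 + 1/15*2/5 = 22/75
d_2 = (0=76/225, 1=1/5, 2=38/225, 3=22/75)
  d_3[0] = 76/225*1/15 + 1/5*1/3 + 38/225*8/15 + 22/75*2/15 = 737/3375
  d_3[1] = 76/225*2/5 + 1/5*1/15 + 38/225*1/15 + 22/75*2/5 = 187/675
  d_3[2] = 76/225*1/15 + 1/5*8/15 + 38/225*1/5 + 22/75*1/15 = 616/3375
  d_3[3] = 76/225*7/15 + 1/5*1/15 + 38/225*1/5 + 22/75*2/5 = 1087/3375
d_3 = (0=737/3375, 1=187/675, 2=616/3375, 3=1087/3375)
  d_4[0] = 737/3375*1/15 + 187/675*1/3 + 616/3375*8/15 + 1087/3375*2/15 = 12514/50625
  d_4[1] = 737/3375*2/5 + 187/675*1/15 + 616/3375*1/15 + 1087/3375*2/5 = 833/3375
  d_4[2] = 737/3375*1/15 + 187/675*8/15 + 616/3375*1/5 + 1087/3375*1/15 = 11152/50625
  d_4[3] = 737/3375*7/15 + 187/675*1/15 + 616/3375*1/5 + 1087/3375*2/5 = 14464/50625
d_4 = (0=12514/50625, 1=833/3375, 2=11152/50625, 3=14464/50625)

Answer: 12514/50625 833/3375 11152/50625 14464/50625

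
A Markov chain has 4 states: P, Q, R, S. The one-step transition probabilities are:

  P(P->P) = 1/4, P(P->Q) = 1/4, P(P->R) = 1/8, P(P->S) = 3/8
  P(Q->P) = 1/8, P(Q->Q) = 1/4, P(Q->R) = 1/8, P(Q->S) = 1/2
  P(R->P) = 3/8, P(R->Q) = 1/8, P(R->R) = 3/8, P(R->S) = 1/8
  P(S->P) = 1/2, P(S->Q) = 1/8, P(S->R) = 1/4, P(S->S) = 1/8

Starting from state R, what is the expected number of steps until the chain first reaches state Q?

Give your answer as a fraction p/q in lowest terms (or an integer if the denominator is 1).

Answer: 112/19

Derivation:
Let h_i = expected steps to first reach Q from state i.
Boundary: h_Q = 0.
First-step equations for the other states:
  h_P = 1 + 1/4*h_P + 1/4*h_Q + 1/8*h_R + 3/8*h_S
  h_R = 1 + 3/8*h_P + 1/8*h_Q + 3/8*h_R + 1/8*h_S
  h_S = 1 + 1/2*h_P + 1/8*h_Q + 1/4*h_R + 1/8*h_S

Substituting h_Q = 0 and rearranging gives the linear system (I - Q) h = 1:
  [3/4, -1/8, -3/8] . (h_P, h_R, h_S) = 1
  [-3/8, 5/8, -1/8] . (h_P, h_R, h_S) = 1
  [-1/2, -1/4, 7/8] . (h_P, h_R, h_S) = 1

Solving yields:
  h_P = 496/95
  h_R = 112/19
  h_S = 552/95

Starting state is R, so the expected hitting time is h_R = 112/19.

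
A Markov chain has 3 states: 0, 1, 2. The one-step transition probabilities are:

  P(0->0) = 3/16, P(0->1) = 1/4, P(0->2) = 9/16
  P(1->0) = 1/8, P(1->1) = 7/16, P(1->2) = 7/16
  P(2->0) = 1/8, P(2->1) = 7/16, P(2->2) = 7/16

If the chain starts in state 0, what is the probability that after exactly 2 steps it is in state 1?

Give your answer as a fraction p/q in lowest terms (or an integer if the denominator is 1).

Computing P^2 by repeated multiplication:
P^1 =
  0: [3/16, 1/4, 9/16]
  1: [1/8, 7/16, 7/16]
  2: [1/8, 7/16, 7/16]
P^2 =
  0: [35/256, 103/256, 59/128]
  1: [17/128, 53/128, 29/64]
  2: [17/128, 53/128, 29/64]

(P^2)[0 -> 1] = 103/256

Answer: 103/256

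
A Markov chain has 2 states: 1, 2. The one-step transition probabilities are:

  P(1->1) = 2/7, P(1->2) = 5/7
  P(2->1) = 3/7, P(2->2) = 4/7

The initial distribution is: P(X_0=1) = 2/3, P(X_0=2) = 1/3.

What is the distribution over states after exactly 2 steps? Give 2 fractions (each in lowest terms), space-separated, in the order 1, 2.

Propagating the distribution step by step (d_{t+1} = d_t * P):
d_0 = (1=2/3, 2=1/3)
  d_1[1] = 2/3*2/7 + 1/3*3/7 = 1/3
  d_1[2] = 2/3*5/7 + 1/3*4/7 = 2/3
d_1 = (1=1/3, 2=2/3)
  d_2[1] = 1/3*2/7 + 2/3*3/7 = 8/21
  d_2[2] = 1/3*5/7 + 2/3*4/7 = 13/21
d_2 = (1=8/21, 2=13/21)

Answer: 8/21 13/21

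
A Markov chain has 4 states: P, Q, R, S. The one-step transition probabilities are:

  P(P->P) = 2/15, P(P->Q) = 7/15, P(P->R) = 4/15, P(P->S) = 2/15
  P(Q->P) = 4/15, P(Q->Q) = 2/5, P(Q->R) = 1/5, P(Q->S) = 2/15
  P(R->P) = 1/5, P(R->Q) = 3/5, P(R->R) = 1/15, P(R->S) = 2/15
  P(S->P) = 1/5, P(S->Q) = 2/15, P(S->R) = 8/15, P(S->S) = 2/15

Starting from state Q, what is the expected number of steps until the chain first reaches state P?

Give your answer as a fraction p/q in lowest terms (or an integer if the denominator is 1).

Let h_i = expected steps to first reach P from state i.
Boundary: h_P = 0.
First-step equations for the other states:
  h_Q = 1 + 4/15*h_P + 2/5*h_Q + 1/5*h_R + 2/15*h_S
  h_R = 1 + 1/5*h_P + 3/5*h_Q + 1/15*h_R + 2/15*h_S
  h_S = 1 + 1/5*h_P + 2/15*h_Q + 8/15*h_R + 2/15*h_S

Substituting h_P = 0 and rearranging gives the linear system (I - Q) h = 1:
  [3/5, -1/5, -2/15] . (h_Q, h_R, h_S) = 1
  [-3/5, 14/15, -2/15] . (h_Q, h_R, h_S) = 1
  [-2/15, -8/15, 13/15] . (h_Q, h_R, h_S) = 1

Solving yields:
  h_Q = 3825/931
  h_R = 4050/931
  h_S = 4155/931

Starting state is Q, so the expected hitting time is h_Q = 3825/931.

Answer: 3825/931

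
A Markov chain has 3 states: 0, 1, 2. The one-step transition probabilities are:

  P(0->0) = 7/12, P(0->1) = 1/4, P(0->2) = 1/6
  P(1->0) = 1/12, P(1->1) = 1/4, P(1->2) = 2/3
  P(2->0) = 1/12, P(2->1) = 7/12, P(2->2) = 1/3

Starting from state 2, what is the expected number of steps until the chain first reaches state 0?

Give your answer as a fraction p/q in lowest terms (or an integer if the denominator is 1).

Answer: 12

Derivation:
Let h_i = expected steps to first reach 0 from state i.
Boundary: h_0 = 0.
First-step equations for the other states:
  h_1 = 1 + 1/12*h_0 + 1/4*h_1 + 2/3*h_2
  h_2 = 1 + 1/12*h_0 + 7/12*h_1 + 1/3*h_2

Substituting h_0 = 0 and rearranging gives the linear system (I - Q) h = 1:
  [3/4, -2/3] . (h_1, h_2) = 1
  [-7/12, 2/3] . (h_1, h_2) = 1

Solving yields:
  h_1 = 12
  h_2 = 12

Starting state is 2, so the expected hitting time is h_2 = 12.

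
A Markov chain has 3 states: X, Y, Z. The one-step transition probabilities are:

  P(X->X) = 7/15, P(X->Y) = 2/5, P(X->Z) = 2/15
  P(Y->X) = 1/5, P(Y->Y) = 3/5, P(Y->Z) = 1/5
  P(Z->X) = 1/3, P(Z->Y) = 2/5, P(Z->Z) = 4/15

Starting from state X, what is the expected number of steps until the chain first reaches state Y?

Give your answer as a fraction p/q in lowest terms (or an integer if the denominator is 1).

Answer: 5/2

Derivation:
Let h_i = expected steps to first reach Y from state i.
Boundary: h_Y = 0.
First-step equations for the other states:
  h_X = 1 + 7/15*h_X + 2/5*h_Y + 2/15*h_Z
  h_Z = 1 + 1/3*h_X + 2/5*h_Y + 4/15*h_Z

Substituting h_Y = 0 and rearranging gives the linear system (I - Q) h = 1:
  [8/15, -2/15] . (h_X, h_Z) = 1
  [-1/3, 11/15] . (h_X, h_Z) = 1

Solving yields:
  h_X = 5/2
  h_Z = 5/2

Starting state is X, so the expected hitting time is h_X = 5/2.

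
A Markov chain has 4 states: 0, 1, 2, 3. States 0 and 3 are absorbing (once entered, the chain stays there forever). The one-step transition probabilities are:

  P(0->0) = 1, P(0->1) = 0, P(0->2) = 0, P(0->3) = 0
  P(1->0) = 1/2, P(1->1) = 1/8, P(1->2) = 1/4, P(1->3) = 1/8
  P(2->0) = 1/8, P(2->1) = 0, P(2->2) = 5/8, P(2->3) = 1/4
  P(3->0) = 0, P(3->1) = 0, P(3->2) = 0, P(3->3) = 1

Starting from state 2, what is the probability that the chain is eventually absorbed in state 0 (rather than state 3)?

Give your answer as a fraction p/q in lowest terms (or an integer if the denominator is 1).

Let a_i = P(absorbed in 0 | start in state i).
Boundary conditions: a_0 = 1, a_3 = 0.
For each transient state i, a_i = sum_j P(i->j) * a_j:
  a_1 = 1/2*a_0 + 1/8*a_1 + 1/4*a_2 + 1/8*a_3
  a_2 = 1/8*a_0 + 0*a_1 + 5/8*a_2 + 1/4*a_3

Substituting a_0 = 1 and a_3 = 0, rearrange to (I - Q) a = r where r[i] = P(i -> 0):
  [7/8, -1/4] . (a_1, a_2) = 1/2
  [0, 3/8] . (a_1, a_2) = 1/8

Solving yields:
  a_1 = 2/3
  a_2 = 1/3

Starting state is 2, so the absorption probability is a_2 = 1/3.

Answer: 1/3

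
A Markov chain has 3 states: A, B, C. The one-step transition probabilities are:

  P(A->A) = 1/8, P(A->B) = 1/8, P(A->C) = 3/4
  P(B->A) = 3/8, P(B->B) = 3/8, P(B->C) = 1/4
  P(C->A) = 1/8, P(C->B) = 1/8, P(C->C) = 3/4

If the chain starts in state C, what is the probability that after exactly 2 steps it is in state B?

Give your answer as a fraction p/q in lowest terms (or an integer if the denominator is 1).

Answer: 5/32

Derivation:
Computing P^2 by repeated multiplication:
P^1 =
  A: [1/8, 1/8, 3/4]
  B: [3/8, 3/8, 1/4]
  C: [1/8, 1/8, 3/4]
P^2 =
  A: [5/32, 5/32, 11/16]
  B: [7/32, 7/32, 9/16]
  C: [5/32, 5/32, 11/16]

(P^2)[C -> B] = 5/32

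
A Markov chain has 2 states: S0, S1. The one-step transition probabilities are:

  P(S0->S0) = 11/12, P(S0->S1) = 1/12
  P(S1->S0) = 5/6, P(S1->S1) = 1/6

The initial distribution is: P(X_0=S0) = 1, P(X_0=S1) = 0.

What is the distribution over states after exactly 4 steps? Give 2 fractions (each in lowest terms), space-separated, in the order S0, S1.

Propagating the distribution step by step (d_{t+1} = d_t * P):
d_0 = (S0=1, S1=0)
  d_1[S0] = 1*11/12 + 0*5/6 = 11/12
  d_1[S1] = 1*1/12 + 0*1/6 = 1/12
d_1 = (S0=11/12, S1=1/12)
  d_2[S0] = 11/12*11/12 + 1/12*5/6 = 131/144
  d_2[S1] = 11/12*1/12 + 1/12*1/6 = 13/144
d_2 = (S0=131/144, S1=13/144)
  d_3[S0] = 131/144*11/12 + 13/144*5/6 = 1571/1728
  d_3[S1] = 131/144*1/12 + 13/144*1/6 = 157/1728
d_3 = (S0=1571/1728, S1=157/1728)
  d_4[S0] = 1571/1728*11/12 + 157/1728*5/6 = 18851/20736
  d_4[S1] = 1571/1728*1/12 + 157/1728*1/6 = 1885/20736
d_4 = (S0=18851/20736, S1=1885/20736)

Answer: 18851/20736 1885/20736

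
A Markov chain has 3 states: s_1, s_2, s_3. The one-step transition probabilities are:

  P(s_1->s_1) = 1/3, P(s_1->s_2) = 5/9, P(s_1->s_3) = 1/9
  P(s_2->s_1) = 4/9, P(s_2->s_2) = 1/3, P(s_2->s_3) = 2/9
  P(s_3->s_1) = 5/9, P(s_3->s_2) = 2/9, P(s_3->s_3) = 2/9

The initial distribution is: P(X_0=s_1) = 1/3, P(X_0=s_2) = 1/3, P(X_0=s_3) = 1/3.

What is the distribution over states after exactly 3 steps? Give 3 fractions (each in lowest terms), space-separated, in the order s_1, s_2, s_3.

Propagating the distribution step by step (d_{t+1} = d_t * P):
d_0 = (s_1=1/3, s_2=1/3, s_3=1/3)
  d_1[s_1] = 1/3*1/3 + 1/3*4/9 + 1/3*5/9 = 4/9
  d_1[s_2] = 1/3*5/9 + 1/3*1/3 + 1/3*2/9 = 10/27
  d_1[s_3] = 1/3*1/9 + 1/3*2/9 + 1/3*2/9 = 5/27
d_1 = (s_1=4/9, s_2=10/27, s_3=5/27)
  d_2[s_1] = 4/9*1/3 + 10/27*4/9 + 5/27*5/9 = 101/243
  d_2[s_2] = 4/9*5/9 + 10/27*1/3 + 5/27*2/9 = 100/243
  d_2[s_3] = 4/9*1/9 + 10/27*2/9 + 5/27*2/9 = 14/81
d_2 = (s_1=101/243, s_2=100/243, s_3=14/81)
  d_3[s_1] = 101/243*1/3 + 100/243*4/9 + 14/81*5/9 = 913/2187
  d_3[s_2] = 101/243*5/9 + 100/243*1/3 + 14/81*2/9 = 889/2187
  d_3[s_3] = 101/243*1/9 + 100/243*2/9 + 14/81*2/9 = 385/2187
d_3 = (s_1=913/2187, s_2=889/2187, s_3=385/2187)

Answer: 913/2187 889/2187 385/2187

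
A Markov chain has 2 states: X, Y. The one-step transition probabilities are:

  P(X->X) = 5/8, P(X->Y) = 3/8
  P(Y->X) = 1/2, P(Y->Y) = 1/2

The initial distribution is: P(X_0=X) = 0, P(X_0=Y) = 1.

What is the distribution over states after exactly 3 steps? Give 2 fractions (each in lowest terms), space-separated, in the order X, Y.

Propagating the distribution step by step (d_{t+1} = d_t * P):
d_0 = (X=0, Y=1)
  d_1[X] = 0*5/8 + 1*1/2 = 1/2
  d_1[Y] = 0*3/8 + 1*1/2 = 1/2
d_1 = (X=1/2, Y=1/2)
  d_2[X] = 1/2*5/8 + 1/2*1/2 = 9/16
  d_2[Y] = 1/2*3/8 + 1/2*1/2 = 7/16
d_2 = (X=9/16, Y=7/16)
  d_3[X] = 9/16*5/8 + 7/16*1/2 = 73/128
  d_3[Y] = 9/16*3/8 + 7/16*1/2 = 55/128
d_3 = (X=73/128, Y=55/128)

Answer: 73/128 55/128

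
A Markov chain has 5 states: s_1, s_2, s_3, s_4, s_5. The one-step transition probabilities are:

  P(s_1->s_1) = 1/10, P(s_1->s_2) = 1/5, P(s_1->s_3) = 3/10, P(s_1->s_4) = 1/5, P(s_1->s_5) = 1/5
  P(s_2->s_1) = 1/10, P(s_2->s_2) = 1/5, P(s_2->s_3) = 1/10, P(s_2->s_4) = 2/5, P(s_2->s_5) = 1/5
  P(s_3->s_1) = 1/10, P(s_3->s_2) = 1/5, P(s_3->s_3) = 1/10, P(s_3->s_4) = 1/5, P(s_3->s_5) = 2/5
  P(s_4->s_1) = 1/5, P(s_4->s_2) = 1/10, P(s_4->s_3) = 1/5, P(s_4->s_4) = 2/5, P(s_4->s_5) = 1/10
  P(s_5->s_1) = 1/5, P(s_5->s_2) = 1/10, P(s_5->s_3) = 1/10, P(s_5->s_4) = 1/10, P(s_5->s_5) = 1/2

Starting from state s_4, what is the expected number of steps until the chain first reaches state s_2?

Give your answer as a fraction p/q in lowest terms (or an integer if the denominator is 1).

Let h_i = expected steps to first reach s_2 from state i.
Boundary: h_s_2 = 0.
First-step equations for the other states:
  h_s_1 = 1 + 1/10*h_s_1 + 1/5*h_s_2 + 3/10*h_s_3 + 1/5*h_s_4 + 1/5*h_s_5
  h_s_3 = 1 + 1/10*h_s_1 + 1/5*h_s_2 + 1/10*h_s_3 + 1/5*h_s_4 + 2/5*h_s_5
  h_s_4 = 1 + 1/5*h_s_1 + 1/10*h_s_2 + 1/5*h_s_3 + 2/5*h_s_4 + 1/10*h_s_5
  h_s_5 = 1 + 1/5*h_s_1 + 1/10*h_s_2 + 1/10*h_s_3 + 1/10*h_s_4 + 1/2*h_s_5

Substituting h_s_2 = 0 and rearranging gives the linear system (I - Q) h = 1:
  [9/10, -3/10, -1/5, -1/5] . (h_s_1, h_s_3, h_s_4, h_s_5) = 1
  [-1/10, 9/10, -1/5, -2/5] . (h_s_1, h_s_3, h_s_4, h_s_5) = 1
  [-1/5, -1/5, 3/5, -1/10] . (h_s_1, h_s_3, h_s_4, h_s_5) = 1
  [-1/5, -1/10, -1/10, 1/2] . (h_s_1, h_s_3, h_s_4, h_s_5) = 1

Solving yields:
  h_s_1 = 3450/511
  h_s_3 = 3520/511
  h_s_4 = 3820/511
  h_s_5 = 3870/511

Starting state is s_4, so the expected hitting time is h_s_4 = 3820/511.

Answer: 3820/511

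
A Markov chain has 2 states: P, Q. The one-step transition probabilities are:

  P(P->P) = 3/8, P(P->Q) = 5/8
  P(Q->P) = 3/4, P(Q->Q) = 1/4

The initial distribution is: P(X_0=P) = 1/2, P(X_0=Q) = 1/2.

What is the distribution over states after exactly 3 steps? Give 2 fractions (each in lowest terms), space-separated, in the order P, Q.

Answer: 561/1024 463/1024

Derivation:
Propagating the distribution step by step (d_{t+1} = d_t * P):
d_0 = (P=1/2, Q=1/2)
  d_1[P] = 1/2*3/8 + 1/2*3/4 = 9/16
  d_1[Q] = 1/2*5/8 + 1/2*1/4 = 7/16
d_1 = (P=9/16, Q=7/16)
  d_2[P] = 9/16*3/8 + 7/16*3/4 = 69/128
  d_2[Q] = 9/16*5/8 + 7/16*1/4 = 59/128
d_2 = (P=69/128, Q=59/128)
  d_3[P] = 69/128*3/8 + 59/128*3/4 = 561/1024
  d_3[Q] = 69/128*5/8 + 59/128*1/4 = 463/1024
d_3 = (P=561/1024, Q=463/1024)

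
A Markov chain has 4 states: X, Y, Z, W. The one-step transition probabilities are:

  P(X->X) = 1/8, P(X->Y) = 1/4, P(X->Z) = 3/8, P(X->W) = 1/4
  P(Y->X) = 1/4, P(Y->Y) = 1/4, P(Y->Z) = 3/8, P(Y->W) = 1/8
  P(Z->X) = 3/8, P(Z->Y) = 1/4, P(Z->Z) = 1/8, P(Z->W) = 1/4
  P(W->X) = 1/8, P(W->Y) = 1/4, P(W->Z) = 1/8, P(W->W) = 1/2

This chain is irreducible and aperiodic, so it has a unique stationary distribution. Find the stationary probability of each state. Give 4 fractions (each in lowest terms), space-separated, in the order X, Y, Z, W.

The stationary distribution satisfies pi = pi * P, i.e.:
  pi_X = 1/8*pi_X + 1/4*pi_Y + 3/8*pi_Z + 1/8*pi_W
  pi_Y = 1/4*pi_X + 1/4*pi_Y + 1/4*pi_Z + 1/4*pi_W
  pi_Z = 3/8*pi_X + 3/8*pi_Y + 1/8*pi_Z + 1/8*pi_W
  pi_W = 1/4*pi_X + 1/8*pi_Y + 1/4*pi_Z + 1/2*pi_W
with normalization: pi_X + pi_Y + pi_Z + pi_W = 1.

Using the first 3 balance equations plus normalization, the linear system A*pi = b is:
  [-7/8, 1/4, 3/8, 1/8] . pi = 0
  [1/4, -3/4, 1/4, 1/4] . pi = 0
  [3/8, 3/8, -7/8, 1/8] . pi = 0
  [1, 1, 1, 1] . pi = 1

Solving yields:
  pi_X = 13/60
  pi_Y = 1/4
  pi_Z = 29/120
  pi_W = 7/24

Verification (pi * P):
  13/60*1/8 + 1/4*1/4 + 29/120*3/8 + 7/24*1/8 = 13/60 = pi_X  (ok)
  13/60*1/4 + 1/4*1/4 + 29/120*1/4 + 7/24*1/4 = 1/4 = pi_Y  (ok)
  13/60*3/8 + 1/4*3/8 + 29/120*1/8 + 7/24*1/8 = 29/120 = pi_Z  (ok)
  13/60*1/4 + 1/4*1/8 + 29/120*1/4 + 7/24*1/2 = 7/24 = pi_W  (ok)

Answer: 13/60 1/4 29/120 7/24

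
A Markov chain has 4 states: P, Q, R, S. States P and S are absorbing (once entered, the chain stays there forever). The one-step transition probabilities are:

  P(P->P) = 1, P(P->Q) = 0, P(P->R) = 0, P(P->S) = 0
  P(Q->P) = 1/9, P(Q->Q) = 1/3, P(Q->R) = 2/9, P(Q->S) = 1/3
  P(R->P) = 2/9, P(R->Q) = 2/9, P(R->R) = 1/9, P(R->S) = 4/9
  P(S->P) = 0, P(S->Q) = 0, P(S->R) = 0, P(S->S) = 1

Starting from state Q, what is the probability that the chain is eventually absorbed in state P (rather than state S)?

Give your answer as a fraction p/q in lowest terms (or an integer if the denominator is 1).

Answer: 3/11

Derivation:
Let a_i = P(absorbed in P | start in state i).
Boundary conditions: a_P = 1, a_S = 0.
For each transient state i, a_i = sum_j P(i->j) * a_j:
  a_Q = 1/9*a_P + 1/3*a_Q + 2/9*a_R + 1/3*a_S
  a_R = 2/9*a_P + 2/9*a_Q + 1/9*a_R + 4/9*a_S

Substituting a_P = 1 and a_S = 0, rearrange to (I - Q) a = r where r[i] = P(i -> P):
  [2/3, -2/9] . (a_Q, a_R) = 1/9
  [-2/9, 8/9] . (a_Q, a_R) = 2/9

Solving yields:
  a_Q = 3/11
  a_R = 7/22

Starting state is Q, so the absorption probability is a_Q = 3/11.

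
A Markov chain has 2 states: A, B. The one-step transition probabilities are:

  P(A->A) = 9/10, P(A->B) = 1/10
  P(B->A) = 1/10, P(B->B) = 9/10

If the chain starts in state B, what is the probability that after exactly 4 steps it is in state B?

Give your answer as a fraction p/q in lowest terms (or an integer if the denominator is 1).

Answer: 881/1250

Derivation:
Computing P^4 by repeated multiplication:
P^1 =
  A: [9/10, 1/10]
  B: [1/10, 9/10]
P^2 =
  A: [41/50, 9/50]
  B: [9/50, 41/50]
P^3 =
  A: [189/250, 61/250]
  B: [61/250, 189/250]
P^4 =
  A: [881/1250, 369/1250]
  B: [369/1250, 881/1250]

(P^4)[B -> B] = 881/1250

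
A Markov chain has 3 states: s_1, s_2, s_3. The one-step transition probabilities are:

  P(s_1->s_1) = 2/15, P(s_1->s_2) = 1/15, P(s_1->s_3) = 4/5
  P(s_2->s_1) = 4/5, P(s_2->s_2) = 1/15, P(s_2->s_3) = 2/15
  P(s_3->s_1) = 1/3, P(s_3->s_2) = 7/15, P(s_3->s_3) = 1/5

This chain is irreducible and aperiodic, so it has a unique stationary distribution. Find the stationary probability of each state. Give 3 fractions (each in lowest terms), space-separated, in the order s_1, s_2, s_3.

Answer: 11/30 8/35 17/42

Derivation:
The stationary distribution satisfies pi = pi * P, i.e.:
  pi_s_1 = 2/15*pi_s_1 + 4/5*pi_s_2 + 1/3*pi_s_3
  pi_s_2 = 1/15*pi_s_1 + 1/15*pi_s_2 + 7/15*pi_s_3
  pi_s_3 = 4/5*pi_s_1 + 2/15*pi_s_2 + 1/5*pi_s_3
with normalization: pi_s_1 + pi_s_2 + pi_s_3 = 1.

Using the first 2 balance equations plus normalization, the linear system A*pi = b is:
  [-13/15, 4/5, 1/3] . pi = 0
  [1/15, -14/15, 7/15] . pi = 0
  [1, 1, 1] . pi = 1

Solving yields:
  pi_s_1 = 11/30
  pi_s_2 = 8/35
  pi_s_3 = 17/42

Verification (pi * P):
  11/30*2/15 + 8/35*4/5 + 17/42*1/3 = 11/30 = pi_s_1  (ok)
  11/30*1/15 + 8/35*1/15 + 17/42*7/15 = 8/35 = pi_s_2  (ok)
  11/30*4/5 + 8/35*2/15 + 17/42*1/5 = 17/42 = pi_s_3  (ok)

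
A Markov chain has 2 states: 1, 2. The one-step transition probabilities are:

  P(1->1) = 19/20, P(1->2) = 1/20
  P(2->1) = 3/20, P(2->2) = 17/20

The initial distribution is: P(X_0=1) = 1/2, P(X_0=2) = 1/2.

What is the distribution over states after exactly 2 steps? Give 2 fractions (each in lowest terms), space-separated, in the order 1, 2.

Propagating the distribution step by step (d_{t+1} = d_t * P):
d_0 = (1=1/2, 2=1/2)
  d_1[1] = 1/2*19/20 + 1/2*3/20 = 11/20
  d_1[2] = 1/2*1/20 + 1/2*17/20 = 9/20
d_1 = (1=11/20, 2=9/20)
  d_2[1] = 11/20*19/20 + 9/20*3/20 = 59/100
  d_2[2] = 11/20*1/20 + 9/20*17/20 = 41/100
d_2 = (1=59/100, 2=41/100)

Answer: 59/100 41/100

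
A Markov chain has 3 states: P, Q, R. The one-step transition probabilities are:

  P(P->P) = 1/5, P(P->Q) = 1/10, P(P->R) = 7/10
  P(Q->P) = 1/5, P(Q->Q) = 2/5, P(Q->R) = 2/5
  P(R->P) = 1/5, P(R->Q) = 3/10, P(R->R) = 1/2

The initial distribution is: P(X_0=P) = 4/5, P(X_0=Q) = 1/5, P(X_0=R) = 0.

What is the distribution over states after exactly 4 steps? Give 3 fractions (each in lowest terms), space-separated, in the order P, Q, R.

Answer: 1/5 7219/25000 12781/25000

Derivation:
Propagating the distribution step by step (d_{t+1} = d_t * P):
d_0 = (P=4/5, Q=1/5, R=0)
  d_1[P] = 4/5*1/5 + 1/5*1/5 + 0*1/5 = 1/5
  d_1[Q] = 4/5*1/10 + 1/5*2/5 + 0*3/10 = 4/25
  d_1[R] = 4/5*7/10 + 1/5*2/5 + 0*1/2 = 16/25
d_1 = (P=1/5, Q=4/25, R=16/25)
  d_2[P] = 1/5*1/5 + 4/25*1/5 + 16/25*1/5 = 1/5
  d_2[Q] = 1/5*1/10 + 4/25*2/5 + 16/25*3/10 = 69/250
  d_2[R] = 1/5*7/10 + 4/25*2/5 + 16/25*1/2 = 131/250
d_2 = (P=1/5, Q=69/250, R=131/250)
  d_3[P] = 1/5*1/5 + 69/250*1/5 + 131/250*1/5 = 1/5
  d_3[Q] = 1/5*1/10 + 69/250*2/5 + 131/250*3/10 = 719/2500
  d_3[R] = 1/5*7/10 + 69/250*2/5 + 131/250*1/2 = 1281/2500
d_3 = (P=1/5, Q=719/2500, R=1281/2500)
  d_4[P] = 1/5*1/5 + 719/2500*1/5 + 1281/2500*1/5 = 1/5
  d_4[Q] = 1/5*1/10 + 719/2500*2/5 + 1281/2500*3/10 = 7219/25000
  d_4[R] = 1/5*7/10 + 719/2500*2/5 + 1281/2500*1/2 = 12781/25000
d_4 = (P=1/5, Q=7219/25000, R=12781/25000)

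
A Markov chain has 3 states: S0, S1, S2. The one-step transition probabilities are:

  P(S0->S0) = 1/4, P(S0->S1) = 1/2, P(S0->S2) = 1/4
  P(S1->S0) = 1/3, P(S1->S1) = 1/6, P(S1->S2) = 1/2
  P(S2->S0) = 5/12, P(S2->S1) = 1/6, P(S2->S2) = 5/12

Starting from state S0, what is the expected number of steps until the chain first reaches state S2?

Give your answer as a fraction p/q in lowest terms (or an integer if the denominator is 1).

Answer: 32/11

Derivation:
Let h_i = expected steps to first reach S2 from state i.
Boundary: h_S2 = 0.
First-step equations for the other states:
  h_S0 = 1 + 1/4*h_S0 + 1/2*h_S1 + 1/4*h_S2
  h_S1 = 1 + 1/3*h_S0 + 1/6*h_S1 + 1/2*h_S2

Substituting h_S2 = 0 and rearranging gives the linear system (I - Q) h = 1:
  [3/4, -1/2] . (h_S0, h_S1) = 1
  [-1/3, 5/6] . (h_S0, h_S1) = 1

Solving yields:
  h_S0 = 32/11
  h_S1 = 26/11

Starting state is S0, so the expected hitting time is h_S0 = 32/11.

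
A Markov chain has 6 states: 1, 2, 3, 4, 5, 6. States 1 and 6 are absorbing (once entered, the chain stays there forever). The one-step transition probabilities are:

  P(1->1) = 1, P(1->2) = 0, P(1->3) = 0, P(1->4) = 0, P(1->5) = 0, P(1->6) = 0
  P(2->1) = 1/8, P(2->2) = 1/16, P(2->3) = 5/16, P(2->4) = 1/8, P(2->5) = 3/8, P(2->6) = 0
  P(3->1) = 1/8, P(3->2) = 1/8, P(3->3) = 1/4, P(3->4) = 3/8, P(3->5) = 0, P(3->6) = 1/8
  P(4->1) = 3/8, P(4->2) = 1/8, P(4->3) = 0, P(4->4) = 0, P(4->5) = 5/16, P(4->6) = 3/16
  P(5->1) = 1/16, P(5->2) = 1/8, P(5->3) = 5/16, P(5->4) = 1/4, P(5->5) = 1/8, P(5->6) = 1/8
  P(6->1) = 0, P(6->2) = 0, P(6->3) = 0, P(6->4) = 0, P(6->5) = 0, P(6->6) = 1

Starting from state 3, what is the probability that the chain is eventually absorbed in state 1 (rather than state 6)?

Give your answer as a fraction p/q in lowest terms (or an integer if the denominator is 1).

Let a_i = P(absorbed in 1 | start in state i).
Boundary conditions: a_1 = 1, a_6 = 0.
For each transient state i, a_i = sum_j P(i->j) * a_j:
  a_2 = 1/8*a_1 + 1/16*a_2 + 5/16*a_3 + 1/8*a_4 + 3/8*a_5 + 0*a_6
  a_3 = 1/8*a_1 + 1/8*a_2 + 1/4*a_3 + 3/8*a_4 + 0*a_5 + 1/8*a_6
  a_4 = 3/8*a_1 + 1/8*a_2 + 0*a_3 + 0*a_4 + 5/16*a_5 + 3/16*a_6
  a_5 = 1/16*a_1 + 1/8*a_2 + 5/16*a_3 + 1/4*a_4 + 1/8*a_5 + 1/8*a_6

Substituting a_1 = 1 and a_6 = 0, rearrange to (I - Q) a = r where r[i] = P(i -> 1):
  [15/16, -5/16, -1/8, -3/8] . (a_2, a_3, a_4, a_5) = 1/8
  [-1/8, 3/4, -3/8, 0] . (a_2, a_3, a_4, a_5) = 1/8
  [-1/8, 0, 1, -5/16] . (a_2, a_3, a_4, a_5) = 3/8
  [-1/8, -5/16, -1/4, 7/8] . (a_2, a_3, a_4, a_5) = 1/16

Solving yields:
  a_2 = 8231/13039
  a_3 = 7623/13039
  a_4 = 8156/13039
  a_5 = 7160/13039

Starting state is 3, so the absorption probability is a_3 = 7623/13039.

Answer: 7623/13039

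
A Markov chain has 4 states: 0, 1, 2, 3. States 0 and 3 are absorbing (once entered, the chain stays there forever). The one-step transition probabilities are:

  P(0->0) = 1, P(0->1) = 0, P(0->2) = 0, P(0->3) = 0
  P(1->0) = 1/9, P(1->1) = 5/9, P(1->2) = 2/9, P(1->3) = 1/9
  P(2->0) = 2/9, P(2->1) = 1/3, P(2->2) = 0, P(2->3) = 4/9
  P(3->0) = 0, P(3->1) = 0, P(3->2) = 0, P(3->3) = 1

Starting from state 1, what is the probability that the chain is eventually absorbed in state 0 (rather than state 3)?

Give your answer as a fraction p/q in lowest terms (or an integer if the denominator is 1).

Answer: 13/30

Derivation:
Let a_i = P(absorbed in 0 | start in state i).
Boundary conditions: a_0 = 1, a_3 = 0.
For each transient state i, a_i = sum_j P(i->j) * a_j:
  a_1 = 1/9*a_0 + 5/9*a_1 + 2/9*a_2 + 1/9*a_3
  a_2 = 2/9*a_0 + 1/3*a_1 + 0*a_2 + 4/9*a_3

Substituting a_0 = 1 and a_3 = 0, rearrange to (I - Q) a = r where r[i] = P(i -> 0):
  [4/9, -2/9] . (a_1, a_2) = 1/9
  [-1/3, 1] . (a_1, a_2) = 2/9

Solving yields:
  a_1 = 13/30
  a_2 = 11/30

Starting state is 1, so the absorption probability is a_1 = 13/30.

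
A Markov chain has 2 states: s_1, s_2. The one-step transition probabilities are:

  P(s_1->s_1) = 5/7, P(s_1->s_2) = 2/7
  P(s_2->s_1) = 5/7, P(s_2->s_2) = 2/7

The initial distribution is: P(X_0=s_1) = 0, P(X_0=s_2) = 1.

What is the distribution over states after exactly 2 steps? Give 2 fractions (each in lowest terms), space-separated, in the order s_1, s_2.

Propagating the distribution step by step (d_{t+1} = d_t * P):
d_0 = (s_1=0, s_2=1)
  d_1[s_1] = 0*5/7 + 1*5/7 = 5/7
  d_1[s_2] = 0*2/7 + 1*2/7 = 2/7
d_1 = (s_1=5/7, s_2=2/7)
  d_2[s_1] = 5/7*5/7 + 2/7*5/7 = 5/7
  d_2[s_2] = 5/7*2/7 + 2/7*2/7 = 2/7
d_2 = (s_1=5/7, s_2=2/7)

Answer: 5/7 2/7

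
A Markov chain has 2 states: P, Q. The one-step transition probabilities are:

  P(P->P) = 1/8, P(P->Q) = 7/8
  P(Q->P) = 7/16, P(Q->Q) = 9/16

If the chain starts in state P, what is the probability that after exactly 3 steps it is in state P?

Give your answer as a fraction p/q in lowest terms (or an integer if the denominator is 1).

Computing P^3 by repeated multiplication:
P^1 =
  P: [1/8, 7/8]
  Q: [7/16, 9/16]
P^2 =
  P: [51/128, 77/128]
  Q: [77/256, 179/256]
P^3 =
  P: [641/2048, 1407/2048]
  Q: [1407/4096, 2689/4096]

(P^3)[P -> P] = 641/2048

Answer: 641/2048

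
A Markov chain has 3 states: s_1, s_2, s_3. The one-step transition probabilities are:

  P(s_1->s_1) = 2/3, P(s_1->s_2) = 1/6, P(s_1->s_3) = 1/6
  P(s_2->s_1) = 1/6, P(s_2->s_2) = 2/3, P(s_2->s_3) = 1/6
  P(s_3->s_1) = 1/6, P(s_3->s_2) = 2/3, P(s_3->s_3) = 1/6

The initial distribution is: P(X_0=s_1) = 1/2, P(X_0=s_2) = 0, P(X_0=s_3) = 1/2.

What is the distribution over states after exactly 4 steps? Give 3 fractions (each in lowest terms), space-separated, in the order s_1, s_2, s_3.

Propagating the distribution step by step (d_{t+1} = d_t * P):
d_0 = (s_1=1/2, s_2=0, s_3=1/2)
  d_1[s_1] = 1/2*2/3 + 0*1/6 + 1/2*1/6 = 5/12
  d_1[s_2] = 1/2*1/6 + 0*2/3 + 1/2*2/3 = 5/12
  d_1[s_3] = 1/2*1/6 + 0*1/6 + 1/2*1/6 = 1/6
d_1 = (s_1=5/12, s_2=5/12, s_3=1/6)
  d_2[s_1] = 5/12*2/3 + 5/12*1/6 + 1/6*1/6 = 3/8
  d_2[s_2] = 5/12*1/6 + 5/12*2/3 + 1/6*2/3 = 11/24
  d_2[s_3] = 5/12*1/6 + 5/12*1/6 + 1/6*1/6 = 1/6
d_2 = (s_1=3/8, s_2=11/24, s_3=1/6)
  d_3[s_1] = 3/8*2/3 + 11/24*1/6 + 1/6*1/6 = 17/48
  d_3[s_2] = 3/8*1/6 + 11/24*2/3 + 1/6*2/3 = 23/48
  d_3[s_3] = 3/8*1/6 + 11/24*1/6 + 1/6*1/6 = 1/6
d_3 = (s_1=17/48, s_2=23/48, s_3=1/6)
  d_4[s_1] = 17/48*2/3 + 23/48*1/6 + 1/6*1/6 = 11/32
  d_4[s_2] = 17/48*1/6 + 23/48*2/3 + 1/6*2/3 = 47/96
  d_4[s_3] = 17/48*1/6 + 23/48*1/6 + 1/6*1/6 = 1/6
d_4 = (s_1=11/32, s_2=47/96, s_3=1/6)

Answer: 11/32 47/96 1/6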